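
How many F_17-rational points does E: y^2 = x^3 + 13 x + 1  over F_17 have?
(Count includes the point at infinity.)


For each x in F_17, count y with y^2 = x^3 + 13 x + 1 mod 17:
  x = 0: RHS = 1, y in [1, 16]  -> 2 point(s)
  x = 1: RHS = 15, y in [7, 10]  -> 2 point(s)
  x = 2: RHS = 1, y in [1, 16]  -> 2 point(s)
  x = 3: RHS = 16, y in [4, 13]  -> 2 point(s)
  x = 4: RHS = 15, y in [7, 10]  -> 2 point(s)
  x = 5: RHS = 4, y in [2, 15]  -> 2 point(s)
  x = 10: RHS = 9, y in [3, 14]  -> 2 point(s)
  x = 11: RHS = 13, y in [8, 9]  -> 2 point(s)
  x = 12: RHS = 15, y in [7, 10]  -> 2 point(s)
  x = 13: RHS = 4, y in [2, 15]  -> 2 point(s)
  x = 15: RHS = 1, y in [1, 16]  -> 2 point(s)
  x = 16: RHS = 4, y in [2, 15]  -> 2 point(s)
Affine points: 24. Add the point at infinity: total = 25.

#E(F_17) = 25


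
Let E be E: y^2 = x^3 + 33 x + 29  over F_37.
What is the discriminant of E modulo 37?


4 a^3 + 27 b^2 = 4*33^3 + 27*29^2 = 143748 + 22707 = 166455
Delta = -16 * (166455) = -2663280
Delta mod 37 = 17

Delta = 17 (mod 37)


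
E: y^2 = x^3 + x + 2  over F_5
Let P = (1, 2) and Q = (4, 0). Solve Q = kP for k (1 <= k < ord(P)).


Enumerate multiples of P until we hit Q = (4, 0):
  1P = (1, 2)
  2P = (4, 0)
Match found at i = 2.

k = 2


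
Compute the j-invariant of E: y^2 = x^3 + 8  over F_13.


Delta = -16(4 a^3 + 27 b^2) mod 13 = 3
-1728 * (4 a)^3 = -1728 * (4*0)^3 mod 13 = 0
j = 0 * 3^(-1) mod 13 = 0

j = 0 (mod 13)


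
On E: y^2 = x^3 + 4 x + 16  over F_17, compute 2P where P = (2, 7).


k = 2 = 10_2 (binary, LSB first: 01)
Double-and-add from P = (2, 7):
  bit 0 = 0: acc unchanged = O
  bit 1 = 1: acc = O + (15, 0) = (15, 0)

2P = (15, 0)


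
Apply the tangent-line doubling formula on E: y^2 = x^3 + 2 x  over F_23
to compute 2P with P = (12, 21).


Doubling: s = (3 x1^2 + a) / (2 y1)
s = (3*12^2 + 2) / (2*21) mod 23 = 18
x3 = s^2 - 2 x1 mod 23 = 18^2 - 2*12 = 1
y3 = s (x1 - x3) - y1 mod 23 = 18 * (12 - 1) - 21 = 16

2P = (1, 16)


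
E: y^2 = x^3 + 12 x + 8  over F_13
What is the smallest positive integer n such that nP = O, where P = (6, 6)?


Compute successive multiples of P until we hit O:
  1P = (6, 6)
  2P = (10, 6)
  3P = (10, 7)
  4P = (6, 7)
  5P = O

ord(P) = 5


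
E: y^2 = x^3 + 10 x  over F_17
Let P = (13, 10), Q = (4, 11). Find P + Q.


P != Q, so use the chord formula.
s = (y2 - y1) / (x2 - x1) = (1) / (8) mod 17 = 15
x3 = s^2 - x1 - x2 mod 17 = 15^2 - 13 - 4 = 4
y3 = s (x1 - x3) - y1 mod 17 = 15 * (13 - 4) - 10 = 6

P + Q = (4, 6)


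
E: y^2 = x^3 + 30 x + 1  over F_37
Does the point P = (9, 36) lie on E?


Check whether y^2 = x^3 + 30 x + 1 (mod 37) for (x, y) = (9, 36).
LHS: y^2 = 36^2 mod 37 = 1
RHS: x^3 + 30 x + 1 = 9^3 + 30*9 + 1 mod 37 = 1
LHS = RHS

Yes, on the curve


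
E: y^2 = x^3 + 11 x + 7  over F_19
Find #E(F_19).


For each x in F_19, count y with y^2 = x^3 + 11 x + 7 mod 19:
  x = 0: RHS = 7, y in [8, 11]  -> 2 point(s)
  x = 1: RHS = 0, y in [0]  -> 1 point(s)
  x = 4: RHS = 1, y in [1, 18]  -> 2 point(s)
  x = 5: RHS = 16, y in [4, 15]  -> 2 point(s)
  x = 6: RHS = 4, y in [2, 17]  -> 2 point(s)
  x = 7: RHS = 9, y in [3, 16]  -> 2 point(s)
  x = 12: RHS = 5, y in [9, 10]  -> 2 point(s)
  x = 14: RHS = 17, y in [6, 13]  -> 2 point(s)
  x = 16: RHS = 4, y in [2, 17]  -> 2 point(s)
Affine points: 17. Add the point at infinity: total = 18.

#E(F_19) = 18


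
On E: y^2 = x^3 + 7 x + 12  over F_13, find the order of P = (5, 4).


Compute successive multiples of P until we hit O:
  1P = (5, 4)
  2P = (0, 5)
  3P = (7, 12)
  4P = (4, 0)
  5P = (7, 1)
  6P = (0, 8)
  7P = (5, 9)
  8P = O

ord(P) = 8


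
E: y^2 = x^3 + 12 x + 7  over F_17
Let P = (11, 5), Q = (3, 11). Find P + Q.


P != Q, so use the chord formula.
s = (y2 - y1) / (x2 - x1) = (6) / (9) mod 17 = 12
x3 = s^2 - x1 - x2 mod 17 = 12^2 - 11 - 3 = 11
y3 = s (x1 - x3) - y1 mod 17 = 12 * (11 - 11) - 5 = 12

P + Q = (11, 12)


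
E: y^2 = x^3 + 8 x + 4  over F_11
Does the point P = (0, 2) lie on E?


Check whether y^2 = x^3 + 8 x + 4 (mod 11) for (x, y) = (0, 2).
LHS: y^2 = 2^2 mod 11 = 4
RHS: x^3 + 8 x + 4 = 0^3 + 8*0 + 4 mod 11 = 4
LHS = RHS

Yes, on the curve


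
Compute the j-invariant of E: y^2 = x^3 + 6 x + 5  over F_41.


Delta = -16(4 a^3 + 27 b^2) mod 41 = 17
-1728 * (4 a)^3 = -1728 * (4*6)^3 mod 41 = 40
j = 40 * 17^(-1) mod 41 = 12

j = 12 (mod 41)


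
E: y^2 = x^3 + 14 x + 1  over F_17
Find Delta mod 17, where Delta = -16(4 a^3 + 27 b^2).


4 a^3 + 27 b^2 = 4*14^3 + 27*1^2 = 10976 + 27 = 11003
Delta = -16 * (11003) = -176048
Delta mod 17 = 4

Delta = 4 (mod 17)


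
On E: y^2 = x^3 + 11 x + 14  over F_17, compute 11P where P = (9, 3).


k = 11 = 1011_2 (binary, LSB first: 1101)
Double-and-add from P = (9, 3):
  bit 0 = 1: acc = O + (9, 3) = (9, 3)
  bit 1 = 1: acc = (9, 3) + (8, 11) = (13, 12)
  bit 2 = 0: acc unchanged = (13, 12)
  bit 3 = 1: acc = (13, 12) + (1, 14) = (12, 2)

11P = (12, 2)


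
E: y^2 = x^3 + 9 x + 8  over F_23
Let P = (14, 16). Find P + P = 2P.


Doubling: s = (3 x1^2 + a) / (2 y1)
s = (3*14^2 + 9) / (2*16) mod 23 = 5
x3 = s^2 - 2 x1 mod 23 = 5^2 - 2*14 = 20
y3 = s (x1 - x3) - y1 mod 23 = 5 * (14 - 20) - 16 = 0

2P = (20, 0)


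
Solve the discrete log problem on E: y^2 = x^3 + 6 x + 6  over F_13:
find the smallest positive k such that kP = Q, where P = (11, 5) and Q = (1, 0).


Enumerate multiples of P until we hit Q = (1, 0):
  1P = (11, 5)
  2P = (1, 0)
Match found at i = 2.

k = 2


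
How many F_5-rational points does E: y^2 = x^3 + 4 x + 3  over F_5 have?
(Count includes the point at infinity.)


For each x in F_5, count y with y^2 = x^3 + 4 x + 3 mod 5:
  x = 2: RHS = 4, y in [2, 3]  -> 2 point(s)
Affine points: 2. Add the point at infinity: total = 3.

#E(F_5) = 3


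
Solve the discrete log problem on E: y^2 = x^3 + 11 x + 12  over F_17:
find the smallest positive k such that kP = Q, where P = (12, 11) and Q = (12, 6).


Enumerate multiples of P until we hit Q = (12, 6):
  1P = (12, 11)
  2P = (8, 0)
  3P = (12, 6)
Match found at i = 3.

k = 3


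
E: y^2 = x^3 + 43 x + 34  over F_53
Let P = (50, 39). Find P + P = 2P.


Doubling: s = (3 x1^2 + a) / (2 y1)
s = (3*50^2 + 43) / (2*39) mod 53 = 24
x3 = s^2 - 2 x1 mod 53 = 24^2 - 2*50 = 52
y3 = s (x1 - x3) - y1 mod 53 = 24 * (50 - 52) - 39 = 19

2P = (52, 19)


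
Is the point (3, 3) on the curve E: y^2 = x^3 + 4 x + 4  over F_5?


Check whether y^2 = x^3 + 4 x + 4 (mod 5) for (x, y) = (3, 3).
LHS: y^2 = 3^2 mod 5 = 4
RHS: x^3 + 4 x + 4 = 3^3 + 4*3 + 4 mod 5 = 3
LHS != RHS

No, not on the curve


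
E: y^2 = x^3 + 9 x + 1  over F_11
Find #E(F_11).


For each x in F_11, count y with y^2 = x^3 + 9 x + 1 mod 11:
  x = 0: RHS = 1, y in [1, 10]  -> 2 point(s)
  x = 1: RHS = 0, y in [0]  -> 1 point(s)
  x = 2: RHS = 5, y in [4, 7]  -> 2 point(s)
  x = 3: RHS = 0, y in [0]  -> 1 point(s)
  x = 7: RHS = 0, y in [0]  -> 1 point(s)
Affine points: 7. Add the point at infinity: total = 8.

#E(F_11) = 8


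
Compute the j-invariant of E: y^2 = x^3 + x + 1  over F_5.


Delta = -16(4 a^3 + 27 b^2) mod 5 = 4
-1728 * (4 a)^3 = -1728 * (4*1)^3 mod 5 = 3
j = 3 * 4^(-1) mod 5 = 2

j = 2 (mod 5)


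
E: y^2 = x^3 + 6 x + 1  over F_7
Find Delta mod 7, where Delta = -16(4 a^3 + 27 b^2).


4 a^3 + 27 b^2 = 4*6^3 + 27*1^2 = 864 + 27 = 891
Delta = -16 * (891) = -14256
Delta mod 7 = 3

Delta = 3 (mod 7)


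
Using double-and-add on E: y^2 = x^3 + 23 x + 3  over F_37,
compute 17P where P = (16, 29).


k = 17 = 10001_2 (binary, LSB first: 10001)
Double-and-add from P = (16, 29):
  bit 0 = 1: acc = O + (16, 29) = (16, 29)
  bit 1 = 0: acc unchanged = (16, 29)
  bit 2 = 0: acc unchanged = (16, 29)
  bit 3 = 0: acc unchanged = (16, 29)
  bit 4 = 1: acc = (16, 29) + (18, 25) = (7, 27)

17P = (7, 27)


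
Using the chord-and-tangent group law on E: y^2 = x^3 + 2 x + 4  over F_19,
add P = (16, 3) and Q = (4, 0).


P != Q, so use the chord formula.
s = (y2 - y1) / (x2 - x1) = (16) / (7) mod 19 = 5
x3 = s^2 - x1 - x2 mod 19 = 5^2 - 16 - 4 = 5
y3 = s (x1 - x3) - y1 mod 19 = 5 * (16 - 5) - 3 = 14

P + Q = (5, 14)


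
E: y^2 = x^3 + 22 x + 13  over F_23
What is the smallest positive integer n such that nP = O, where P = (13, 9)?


Compute successive multiples of P until we hit O:
  1P = (13, 9)
  2P = (20, 14)
  3P = (6, 19)
  4P = (22, 17)
  5P = (1, 17)
  6P = (12, 21)
  7P = (4, 21)
  8P = (18, 13)
  ... (continuing to 25P)
  25P = O

ord(P) = 25


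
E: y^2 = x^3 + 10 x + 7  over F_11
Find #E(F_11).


For each x in F_11, count y with y^2 = x^3 + 10 x + 7 mod 11:
  x = 3: RHS = 9, y in [3, 8]  -> 2 point(s)
  x = 4: RHS = 1, y in [1, 10]  -> 2 point(s)
  x = 8: RHS = 5, y in [4, 7]  -> 2 point(s)
  x = 9: RHS = 1, y in [1, 10]  -> 2 point(s)
Affine points: 8. Add the point at infinity: total = 9.

#E(F_11) = 9


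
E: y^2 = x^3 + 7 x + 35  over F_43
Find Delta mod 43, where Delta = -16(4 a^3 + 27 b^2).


4 a^3 + 27 b^2 = 4*7^3 + 27*35^2 = 1372 + 33075 = 34447
Delta = -16 * (34447) = -551152
Delta mod 43 = 22

Delta = 22 (mod 43)


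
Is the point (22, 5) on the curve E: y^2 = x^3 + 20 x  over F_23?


Check whether y^2 = x^3 + 20 x + 0 (mod 23) for (x, y) = (22, 5).
LHS: y^2 = 5^2 mod 23 = 2
RHS: x^3 + 20 x + 0 = 22^3 + 20*22 + 0 mod 23 = 2
LHS = RHS

Yes, on the curve


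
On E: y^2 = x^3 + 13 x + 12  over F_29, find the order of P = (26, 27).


Compute successive multiples of P until we hit O:
  1P = (26, 27)
  2P = (19, 19)
  3P = (22, 19)
  4P = (14, 26)
  5P = (17, 10)
  6P = (20, 23)
  7P = (6, 25)
  8P = (6, 4)
  ... (continuing to 15P)
  15P = O

ord(P) = 15


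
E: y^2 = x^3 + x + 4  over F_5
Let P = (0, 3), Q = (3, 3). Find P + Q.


P != Q, so use the chord formula.
s = (y2 - y1) / (x2 - x1) = (0) / (3) mod 5 = 0
x3 = s^2 - x1 - x2 mod 5 = 0^2 - 0 - 3 = 2
y3 = s (x1 - x3) - y1 mod 5 = 0 * (0 - 2) - 3 = 2

P + Q = (2, 2)


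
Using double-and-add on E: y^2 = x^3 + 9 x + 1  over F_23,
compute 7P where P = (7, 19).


k = 7 = 111_2 (binary, LSB first: 111)
Double-and-add from P = (7, 19):
  bit 0 = 1: acc = O + (7, 19) = (7, 19)
  bit 1 = 1: acc = (7, 19) + (4, 3) = (20, 19)
  bit 2 = 1: acc = (20, 19) + (19, 4) = (2, 21)

7P = (2, 21)


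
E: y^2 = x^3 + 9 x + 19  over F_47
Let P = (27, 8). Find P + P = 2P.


Doubling: s = (3 x1^2 + a) / (2 y1)
s = (3*27^2 + 9) / (2*8) mod 47 = 8
x3 = s^2 - 2 x1 mod 47 = 8^2 - 2*27 = 10
y3 = s (x1 - x3) - y1 mod 47 = 8 * (27 - 10) - 8 = 34

2P = (10, 34)


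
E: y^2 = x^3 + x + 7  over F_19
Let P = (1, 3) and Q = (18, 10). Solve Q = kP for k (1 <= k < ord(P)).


Enumerate multiples of P until we hit Q = (18, 10):
  1P = (1, 3)
  2P = (9, 17)
  3P = (18, 10)
Match found at i = 3.

k = 3


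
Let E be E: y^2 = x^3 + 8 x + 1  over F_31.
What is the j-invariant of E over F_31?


Delta = -16(4 a^3 + 27 b^2) mod 31 = 1
-1728 * (4 a)^3 = -1728 * (4*8)^3 mod 31 = 8
j = 8 * 1^(-1) mod 31 = 8

j = 8 (mod 31)


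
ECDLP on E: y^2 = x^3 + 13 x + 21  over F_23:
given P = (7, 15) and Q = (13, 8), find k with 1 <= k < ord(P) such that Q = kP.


Enumerate multiples of P until we hit Q = (13, 8):
  1P = (7, 15)
  2P = (17, 16)
  3P = (2, 20)
  4P = (15, 16)
  5P = (10, 22)
  6P = (14, 7)
  7P = (8, 19)
  8P = (1, 9)
  9P = (16, 22)
  10P = (6, 19)
  11P = (3, 15)
  12P = (13, 8)
Match found at i = 12.

k = 12


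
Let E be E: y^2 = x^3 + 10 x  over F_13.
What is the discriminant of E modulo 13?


4 a^3 + 27 b^2 = 4*10^3 + 27*0^2 = 4000 + 0 = 4000
Delta = -16 * (4000) = -64000
Delta mod 13 = 12

Delta = 12 (mod 13)


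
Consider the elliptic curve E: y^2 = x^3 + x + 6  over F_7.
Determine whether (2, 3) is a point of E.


Check whether y^2 = x^3 + 1 x + 6 (mod 7) for (x, y) = (2, 3).
LHS: y^2 = 3^2 mod 7 = 2
RHS: x^3 + 1 x + 6 = 2^3 + 1*2 + 6 mod 7 = 2
LHS = RHS

Yes, on the curve


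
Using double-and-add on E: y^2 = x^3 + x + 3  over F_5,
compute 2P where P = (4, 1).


k = 2 = 10_2 (binary, LSB first: 01)
Double-and-add from P = (4, 1):
  bit 0 = 0: acc unchanged = O
  bit 1 = 1: acc = O + (1, 0) = (1, 0)

2P = (1, 0)


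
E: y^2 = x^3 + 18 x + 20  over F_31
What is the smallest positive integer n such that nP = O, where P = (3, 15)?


Compute successive multiples of P until we hit O:
  1P = (3, 15)
  2P = (4, 30)
  3P = (1, 15)
  4P = (27, 16)
  5P = (20, 14)
  6P = (5, 7)
  7P = (8, 5)
  8P = (24, 27)
  ... (continuing to 42P)
  42P = O

ord(P) = 42


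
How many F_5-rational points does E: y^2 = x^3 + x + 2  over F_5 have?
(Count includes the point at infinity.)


For each x in F_5, count y with y^2 = x^3 + 1 x + 2 mod 5:
  x = 1: RHS = 4, y in [2, 3]  -> 2 point(s)
  x = 4: RHS = 0, y in [0]  -> 1 point(s)
Affine points: 3. Add the point at infinity: total = 4.

#E(F_5) = 4


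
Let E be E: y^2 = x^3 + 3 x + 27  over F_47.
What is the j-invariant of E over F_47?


Delta = -16(4 a^3 + 27 b^2) mod 47 = 30
-1728 * (4 a)^3 = -1728 * (4*3)^3 mod 47 = 20
j = 20 * 30^(-1) mod 47 = 32

j = 32 (mod 47)


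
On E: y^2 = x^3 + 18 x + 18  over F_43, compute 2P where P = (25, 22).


Doubling: s = (3 x1^2 + a) / (2 y1)
s = (3*25^2 + 18) / (2*22) mod 43 = 1
x3 = s^2 - 2 x1 mod 43 = 1^2 - 2*25 = 37
y3 = s (x1 - x3) - y1 mod 43 = 1 * (25 - 37) - 22 = 9

2P = (37, 9)


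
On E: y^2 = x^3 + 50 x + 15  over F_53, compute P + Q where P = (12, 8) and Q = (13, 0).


P != Q, so use the chord formula.
s = (y2 - y1) / (x2 - x1) = (45) / (1) mod 53 = 45
x3 = s^2 - x1 - x2 mod 53 = 45^2 - 12 - 13 = 39
y3 = s (x1 - x3) - y1 mod 53 = 45 * (12 - 39) - 8 = 49

P + Q = (39, 49)


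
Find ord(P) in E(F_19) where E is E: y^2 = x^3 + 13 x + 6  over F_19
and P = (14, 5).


Compute successive multiples of P until we hit O:
  1P = (14, 5)
  2P = (16, 4)
  3P = (13, 4)
  4P = (12, 16)
  5P = (9, 15)
  6P = (0, 5)
  7P = (5, 14)
  8P = (1, 1)
  ... (continuing to 23P)
  23P = O

ord(P) = 23


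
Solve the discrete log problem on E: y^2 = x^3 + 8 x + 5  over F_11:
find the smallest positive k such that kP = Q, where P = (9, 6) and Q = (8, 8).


Enumerate multiples of P until we hit Q = (8, 8):
  1P = (9, 6)
  2P = (8, 3)
  3P = (3, 1)
  4P = (0, 7)
  5P = (5, 7)
  6P = (6, 7)
  7P = (1, 6)
  8P = (1, 5)
  9P = (6, 4)
  10P = (5, 4)
  11P = (0, 4)
  12P = (3, 10)
  13P = (8, 8)
Match found at i = 13.

k = 13


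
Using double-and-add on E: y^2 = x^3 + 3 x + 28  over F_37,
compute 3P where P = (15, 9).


k = 3 = 11_2 (binary, LSB first: 11)
Double-and-add from P = (15, 9):
  bit 0 = 1: acc = O + (15, 9) = (15, 9)
  bit 1 = 1: acc = (15, 9) + (28, 7) = (3, 29)

3P = (3, 29)


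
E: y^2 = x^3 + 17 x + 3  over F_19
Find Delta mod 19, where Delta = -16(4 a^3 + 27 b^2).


4 a^3 + 27 b^2 = 4*17^3 + 27*3^2 = 19652 + 243 = 19895
Delta = -16 * (19895) = -318320
Delta mod 19 = 6

Delta = 6 (mod 19)


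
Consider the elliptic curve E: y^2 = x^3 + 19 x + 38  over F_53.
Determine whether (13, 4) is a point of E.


Check whether y^2 = x^3 + 19 x + 38 (mod 53) for (x, y) = (13, 4).
LHS: y^2 = 4^2 mod 53 = 16
RHS: x^3 + 19 x + 38 = 13^3 + 19*13 + 38 mod 53 = 44
LHS != RHS

No, not on the curve


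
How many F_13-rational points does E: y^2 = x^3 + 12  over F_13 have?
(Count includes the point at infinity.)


For each x in F_13, count y with y^2 = x^3 + 0 x + 12 mod 13:
  x = 0: RHS = 12, y in [5, 8]  -> 2 point(s)
  x = 1: RHS = 0, y in [0]  -> 1 point(s)
  x = 3: RHS = 0, y in [0]  -> 1 point(s)
  x = 7: RHS = 4, y in [2, 11]  -> 2 point(s)
  x = 8: RHS = 4, y in [2, 11]  -> 2 point(s)
  x = 9: RHS = 0, y in [0]  -> 1 point(s)
  x = 11: RHS = 4, y in [2, 11]  -> 2 point(s)
Affine points: 11. Add the point at infinity: total = 12.

#E(F_13) = 12


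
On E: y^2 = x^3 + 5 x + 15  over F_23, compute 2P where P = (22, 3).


Doubling: s = (3 x1^2 + a) / (2 y1)
s = (3*22^2 + 5) / (2*3) mod 23 = 9
x3 = s^2 - 2 x1 mod 23 = 9^2 - 2*22 = 14
y3 = s (x1 - x3) - y1 mod 23 = 9 * (22 - 14) - 3 = 0

2P = (14, 0)


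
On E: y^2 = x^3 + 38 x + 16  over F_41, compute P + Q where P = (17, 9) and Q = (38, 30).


P != Q, so use the chord formula.
s = (y2 - y1) / (x2 - x1) = (21) / (21) mod 41 = 1
x3 = s^2 - x1 - x2 mod 41 = 1^2 - 17 - 38 = 28
y3 = s (x1 - x3) - y1 mod 41 = 1 * (17 - 28) - 9 = 21

P + Q = (28, 21)


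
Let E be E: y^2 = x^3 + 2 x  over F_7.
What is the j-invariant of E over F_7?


Delta = -16(4 a^3 + 27 b^2) mod 7 = 6
-1728 * (4 a)^3 = -1728 * (4*2)^3 mod 7 = 1
j = 1 * 6^(-1) mod 7 = 6

j = 6 (mod 7)


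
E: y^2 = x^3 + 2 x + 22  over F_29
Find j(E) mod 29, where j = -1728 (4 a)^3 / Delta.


Delta = -16(4 a^3 + 27 b^2) mod 29 = 12
-1728 * (4 a)^3 = -1728 * (4*2)^3 mod 29 = 25
j = 25 * 12^(-1) mod 29 = 19

j = 19 (mod 29)


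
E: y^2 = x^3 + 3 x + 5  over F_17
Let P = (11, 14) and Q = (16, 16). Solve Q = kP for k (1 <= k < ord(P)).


Enumerate multiples of P until we hit Q = (16, 16):
  1P = (11, 14)
  2P = (10, 10)
  3P = (12, 16)
  4P = (15, 12)
  5P = (4, 8)
  6P = (1, 14)
  7P = (5, 3)
  8P = (2, 11)
  9P = (6, 16)
  10P = (9, 9)
  11P = (16, 16)
Match found at i = 11.

k = 11


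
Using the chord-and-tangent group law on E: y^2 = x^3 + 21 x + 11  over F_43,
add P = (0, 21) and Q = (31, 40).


P != Q, so use the chord formula.
s = (y2 - y1) / (x2 - x1) = (19) / (31) mod 43 = 2
x3 = s^2 - x1 - x2 mod 43 = 2^2 - 0 - 31 = 16
y3 = s (x1 - x3) - y1 mod 43 = 2 * (0 - 16) - 21 = 33

P + Q = (16, 33)


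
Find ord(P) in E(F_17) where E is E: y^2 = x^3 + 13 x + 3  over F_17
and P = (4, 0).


Compute successive multiples of P until we hit O:
  1P = (4, 0)
  2P = O

ord(P) = 2


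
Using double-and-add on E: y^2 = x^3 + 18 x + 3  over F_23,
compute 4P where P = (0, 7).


k = 4 = 100_2 (binary, LSB first: 001)
Double-and-add from P = (0, 7):
  bit 0 = 0: acc unchanged = O
  bit 1 = 0: acc unchanged = O
  bit 2 = 1: acc = O + (0, 16) = (0, 16)

4P = (0, 16)


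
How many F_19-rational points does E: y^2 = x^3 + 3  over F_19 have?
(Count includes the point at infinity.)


For each x in F_19, count y with y^2 = x^3 + 0 x + 3 mod 19:
  x = 1: RHS = 4, y in [2, 17]  -> 2 point(s)
  x = 2: RHS = 11, y in [7, 12]  -> 2 point(s)
  x = 3: RHS = 11, y in [7, 12]  -> 2 point(s)
  x = 7: RHS = 4, y in [2, 17]  -> 2 point(s)
  x = 11: RHS = 4, y in [2, 17]  -> 2 point(s)
  x = 14: RHS = 11, y in [7, 12]  -> 2 point(s)
Affine points: 12. Add the point at infinity: total = 13.

#E(F_19) = 13


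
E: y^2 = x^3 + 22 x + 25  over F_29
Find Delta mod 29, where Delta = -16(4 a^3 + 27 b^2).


4 a^3 + 27 b^2 = 4*22^3 + 27*25^2 = 42592 + 16875 = 59467
Delta = -16 * (59467) = -951472
Delta mod 29 = 18

Delta = 18 (mod 29)


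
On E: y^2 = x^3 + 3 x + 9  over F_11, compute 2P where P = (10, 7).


Doubling: s = (3 x1^2 + a) / (2 y1)
s = (3*10^2 + 3) / (2*7) mod 11 = 2
x3 = s^2 - 2 x1 mod 11 = 2^2 - 2*10 = 6
y3 = s (x1 - x3) - y1 mod 11 = 2 * (10 - 6) - 7 = 1

2P = (6, 1)


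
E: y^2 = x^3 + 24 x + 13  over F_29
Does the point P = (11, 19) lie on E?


Check whether y^2 = x^3 + 24 x + 13 (mod 29) for (x, y) = (11, 19).
LHS: y^2 = 19^2 mod 29 = 13
RHS: x^3 + 24 x + 13 = 11^3 + 24*11 + 13 mod 29 = 13
LHS = RHS

Yes, on the curve


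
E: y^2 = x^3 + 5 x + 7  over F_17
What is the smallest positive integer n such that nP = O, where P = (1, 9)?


Compute successive multiples of P until we hit O:
  1P = (1, 9)
  2P = (11, 13)
  3P = (14, 13)
  4P = (3, 10)
  5P = (9, 4)
  6P = (5, 2)
  7P = (13, 12)
  8P = (2, 12)
  ... (continuing to 23P)
  23P = O

ord(P) = 23


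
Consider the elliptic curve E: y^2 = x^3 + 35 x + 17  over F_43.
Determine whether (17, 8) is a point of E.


Check whether y^2 = x^3 + 35 x + 17 (mod 43) for (x, y) = (17, 8).
LHS: y^2 = 8^2 mod 43 = 21
RHS: x^3 + 35 x + 17 = 17^3 + 35*17 + 17 mod 43 = 21
LHS = RHS

Yes, on the curve


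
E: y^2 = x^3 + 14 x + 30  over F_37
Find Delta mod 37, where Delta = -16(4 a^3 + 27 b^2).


4 a^3 + 27 b^2 = 4*14^3 + 27*30^2 = 10976 + 24300 = 35276
Delta = -16 * (35276) = -564416
Delta mod 37 = 19

Delta = 19 (mod 37)


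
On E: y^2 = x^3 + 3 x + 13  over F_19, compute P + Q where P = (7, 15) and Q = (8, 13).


P != Q, so use the chord formula.
s = (y2 - y1) / (x2 - x1) = (17) / (1) mod 19 = 17
x3 = s^2 - x1 - x2 mod 19 = 17^2 - 7 - 8 = 8
y3 = s (x1 - x3) - y1 mod 19 = 17 * (7 - 8) - 15 = 6

P + Q = (8, 6)


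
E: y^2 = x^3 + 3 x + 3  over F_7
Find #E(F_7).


For each x in F_7, count y with y^2 = x^3 + 3 x + 3 mod 7:
  x = 1: RHS = 0, y in [0]  -> 1 point(s)
  x = 3: RHS = 4, y in [2, 5]  -> 2 point(s)
  x = 4: RHS = 2, y in [3, 4]  -> 2 point(s)
Affine points: 5. Add the point at infinity: total = 6.

#E(F_7) = 6


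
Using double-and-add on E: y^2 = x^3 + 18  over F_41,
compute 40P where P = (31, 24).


k = 40 = 101000_2 (binary, LSB first: 000101)
Double-and-add from P = (31, 24):
  bit 0 = 0: acc unchanged = O
  bit 1 = 0: acc unchanged = O
  bit 2 = 0: acc unchanged = O
  bit 3 = 1: acc = O + (27, 29) = (27, 29)
  bit 4 = 0: acc unchanged = (27, 29)
  bit 5 = 1: acc = (27, 29) + (37, 6) = (36, 4)

40P = (36, 4)


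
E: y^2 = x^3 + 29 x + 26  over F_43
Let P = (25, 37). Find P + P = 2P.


Doubling: s = (3 x1^2 + a) / (2 y1)
s = (3*25^2 + 29) / (2*37) mod 43 = 42
x3 = s^2 - 2 x1 mod 43 = 42^2 - 2*25 = 37
y3 = s (x1 - x3) - y1 mod 43 = 42 * (25 - 37) - 37 = 18

2P = (37, 18)


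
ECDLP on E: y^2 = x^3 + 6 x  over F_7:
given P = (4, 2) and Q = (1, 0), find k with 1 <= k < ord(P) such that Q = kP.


Enumerate multiples of P until we hit Q = (1, 0):
  1P = (4, 2)
  2P = (1, 0)
Match found at i = 2.

k = 2


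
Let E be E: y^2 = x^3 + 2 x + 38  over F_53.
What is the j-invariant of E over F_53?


Delta = -16(4 a^3 + 27 b^2) mod 53 = 20
-1728 * (4 a)^3 = -1728 * (4*2)^3 mod 53 = 46
j = 46 * 20^(-1) mod 53 = 50

j = 50 (mod 53)


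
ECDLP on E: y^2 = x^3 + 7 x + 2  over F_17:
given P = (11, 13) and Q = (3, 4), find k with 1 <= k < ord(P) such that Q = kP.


Enumerate multiples of P until we hit Q = (3, 4):
  1P = (11, 13)
  2P = (8, 14)
  3P = (0, 6)
  4P = (5, 14)
  5P = (10, 1)
  6P = (4, 3)
  7P = (3, 13)
  8P = (3, 4)
Match found at i = 8.

k = 8


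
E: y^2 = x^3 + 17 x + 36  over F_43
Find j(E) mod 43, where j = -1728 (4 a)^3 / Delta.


Delta = -16(4 a^3 + 27 b^2) mod 43 = 15
-1728 * (4 a)^3 = -1728 * (4*17)^3 mod 43 = 1
j = 1 * 15^(-1) mod 43 = 23

j = 23 (mod 43)


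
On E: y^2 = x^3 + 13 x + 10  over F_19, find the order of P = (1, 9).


Compute successive multiples of P until we hit O:
  1P = (1, 9)
  2P = (7, 11)
  3P = (9, 1)
  4P = (10, 0)
  5P = (9, 18)
  6P = (7, 8)
  7P = (1, 10)
  8P = O

ord(P) = 8


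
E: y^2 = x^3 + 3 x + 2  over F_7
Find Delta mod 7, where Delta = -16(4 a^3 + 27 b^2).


4 a^3 + 27 b^2 = 4*3^3 + 27*2^2 = 108 + 108 = 216
Delta = -16 * (216) = -3456
Delta mod 7 = 2

Delta = 2 (mod 7)


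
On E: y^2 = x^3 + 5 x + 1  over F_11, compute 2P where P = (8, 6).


Doubling: s = (3 x1^2 + a) / (2 y1)
s = (3*8^2 + 5) / (2*6) mod 11 = 10
x3 = s^2 - 2 x1 mod 11 = 10^2 - 2*8 = 7
y3 = s (x1 - x3) - y1 mod 11 = 10 * (8 - 7) - 6 = 4

2P = (7, 4)


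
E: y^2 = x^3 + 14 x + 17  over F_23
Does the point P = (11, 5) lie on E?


Check whether y^2 = x^3 + 14 x + 17 (mod 23) for (x, y) = (11, 5).
LHS: y^2 = 5^2 mod 23 = 2
RHS: x^3 + 14 x + 17 = 11^3 + 14*11 + 17 mod 23 = 7
LHS != RHS

No, not on the curve


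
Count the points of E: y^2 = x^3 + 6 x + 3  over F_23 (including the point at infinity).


For each x in F_23, count y with y^2 = x^3 + 6 x + 3 mod 23:
  x = 0: RHS = 3, y in [7, 16]  -> 2 point(s)
  x = 2: RHS = 0, y in [0]  -> 1 point(s)
  x = 3: RHS = 2, y in [5, 18]  -> 2 point(s)
  x = 6: RHS = 2, y in [5, 18]  -> 2 point(s)
  x = 9: RHS = 4, y in [2, 21]  -> 2 point(s)
  x = 12: RHS = 9, y in [3, 20]  -> 2 point(s)
  x = 13: RHS = 1, y in [1, 22]  -> 2 point(s)
  x = 14: RHS = 2, y in [5, 18]  -> 2 point(s)
  x = 15: RHS = 18, y in [8, 15]  -> 2 point(s)
  x = 16: RHS = 9, y in [3, 20]  -> 2 point(s)
  x = 17: RHS = 4, y in [2, 21]  -> 2 point(s)
  x = 18: RHS = 9, y in [3, 20]  -> 2 point(s)
  x = 20: RHS = 4, y in [2, 21]  -> 2 point(s)
  x = 21: RHS = 6, y in [11, 12]  -> 2 point(s)
Affine points: 27. Add the point at infinity: total = 28.

#E(F_23) = 28


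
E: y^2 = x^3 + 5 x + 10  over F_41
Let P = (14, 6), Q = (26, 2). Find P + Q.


P != Q, so use the chord formula.
s = (y2 - y1) / (x2 - x1) = (37) / (12) mod 41 = 27
x3 = s^2 - x1 - x2 mod 41 = 27^2 - 14 - 26 = 33
y3 = s (x1 - x3) - y1 mod 41 = 27 * (14 - 33) - 6 = 14

P + Q = (33, 14)


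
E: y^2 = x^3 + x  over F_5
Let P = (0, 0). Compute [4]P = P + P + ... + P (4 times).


k = 4 = 100_2 (binary, LSB first: 001)
Double-and-add from P = (0, 0):
  bit 0 = 0: acc unchanged = O
  bit 1 = 0: acc unchanged = O
  bit 2 = 1: acc = O + O = O

4P = O


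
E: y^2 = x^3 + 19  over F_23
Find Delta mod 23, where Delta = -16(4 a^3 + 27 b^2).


4 a^3 + 27 b^2 = 4*0^3 + 27*19^2 = 0 + 9747 = 9747
Delta = -16 * (9747) = -155952
Delta mod 23 = 11

Delta = 11 (mod 23)


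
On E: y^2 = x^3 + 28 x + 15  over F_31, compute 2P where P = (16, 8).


Doubling: s = (3 x1^2 + a) / (2 y1)
s = (3*16^2 + 28) / (2*8) mod 31 = 11
x3 = s^2 - 2 x1 mod 31 = 11^2 - 2*16 = 27
y3 = s (x1 - x3) - y1 mod 31 = 11 * (16 - 27) - 8 = 26

2P = (27, 26)


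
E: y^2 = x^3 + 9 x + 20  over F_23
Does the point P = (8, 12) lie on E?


Check whether y^2 = x^3 + 9 x + 20 (mod 23) for (x, y) = (8, 12).
LHS: y^2 = 12^2 mod 23 = 6
RHS: x^3 + 9 x + 20 = 8^3 + 9*8 + 20 mod 23 = 6
LHS = RHS

Yes, on the curve


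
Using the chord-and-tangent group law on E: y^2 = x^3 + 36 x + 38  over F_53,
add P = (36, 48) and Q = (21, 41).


P != Q, so use the chord formula.
s = (y2 - y1) / (x2 - x1) = (46) / (38) mod 53 = 4
x3 = s^2 - x1 - x2 mod 53 = 4^2 - 36 - 21 = 12
y3 = s (x1 - x3) - y1 mod 53 = 4 * (36 - 12) - 48 = 48

P + Q = (12, 48)


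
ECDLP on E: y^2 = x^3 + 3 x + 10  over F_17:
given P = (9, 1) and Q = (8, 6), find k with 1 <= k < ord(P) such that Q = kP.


Enumerate multiples of P until we hit Q = (8, 6):
  1P = (9, 1)
  2P = (15, 9)
  3P = (8, 6)
Match found at i = 3.

k = 3


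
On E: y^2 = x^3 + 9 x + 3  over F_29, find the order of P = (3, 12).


Compute successive multiples of P until we hit O:
  1P = (3, 12)
  2P = (18, 9)
  3P = (15, 2)
  4P = (27, 8)
  5P = (24, 6)
  6P = (8, 6)
  7P = (9, 1)
  8P = (26, 6)
  ... (continuing to 19P)
  19P = O

ord(P) = 19


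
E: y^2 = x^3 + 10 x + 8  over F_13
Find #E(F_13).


For each x in F_13, count y with y^2 = x^3 + 10 x + 8 mod 13:
  x = 2: RHS = 10, y in [6, 7]  -> 2 point(s)
  x = 3: RHS = 0, y in [0]  -> 1 point(s)
  x = 5: RHS = 1, y in [1, 12]  -> 2 point(s)
  x = 10: RHS = 3, y in [4, 9]  -> 2 point(s)
  x = 12: RHS = 10, y in [6, 7]  -> 2 point(s)
Affine points: 9. Add the point at infinity: total = 10.

#E(F_13) = 10


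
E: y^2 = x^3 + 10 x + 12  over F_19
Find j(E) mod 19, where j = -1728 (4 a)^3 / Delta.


Delta = -16(4 a^3 + 27 b^2) mod 19 = 9
-1728 * (4 a)^3 = -1728 * (4*10)^3 mod 19 = 8
j = 8 * 9^(-1) mod 19 = 3

j = 3 (mod 19)


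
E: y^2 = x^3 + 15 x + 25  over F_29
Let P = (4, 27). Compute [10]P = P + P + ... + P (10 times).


k = 10 = 1010_2 (binary, LSB first: 0101)
Double-and-add from P = (4, 27):
  bit 0 = 0: acc unchanged = O
  bit 1 = 1: acc = O + (28, 3) = (28, 3)
  bit 2 = 0: acc unchanged = (28, 3)
  bit 3 = 1: acc = (28, 3) + (2, 11) = (19, 21)

10P = (19, 21)


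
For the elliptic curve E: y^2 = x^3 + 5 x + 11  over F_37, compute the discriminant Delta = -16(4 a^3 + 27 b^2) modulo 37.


4 a^3 + 27 b^2 = 4*5^3 + 27*11^2 = 500 + 3267 = 3767
Delta = -16 * (3767) = -60272
Delta mod 37 = 1

Delta = 1 (mod 37)


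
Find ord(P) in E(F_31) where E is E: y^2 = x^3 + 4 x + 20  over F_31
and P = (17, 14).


Compute successive multiples of P until we hit O:
  1P = (17, 14)
  2P = (29, 29)
  3P = (4, 10)
  4P = (20, 28)
  5P = (2, 25)
  6P = (0, 19)
  7P = (1, 5)
  8P = (27, 23)
  ... (continuing to 30P)
  30P = O

ord(P) = 30


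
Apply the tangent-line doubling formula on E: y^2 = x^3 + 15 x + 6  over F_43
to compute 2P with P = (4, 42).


Doubling: s = (3 x1^2 + a) / (2 y1)
s = (3*4^2 + 15) / (2*42) mod 43 = 33
x3 = s^2 - 2 x1 mod 43 = 33^2 - 2*4 = 6
y3 = s (x1 - x3) - y1 mod 43 = 33 * (4 - 6) - 42 = 21

2P = (6, 21)


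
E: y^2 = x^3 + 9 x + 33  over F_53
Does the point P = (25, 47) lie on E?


Check whether y^2 = x^3 + 9 x + 33 (mod 53) for (x, y) = (25, 47).
LHS: y^2 = 47^2 mod 53 = 36
RHS: x^3 + 9 x + 33 = 25^3 + 9*25 + 33 mod 53 = 36
LHS = RHS

Yes, on the curve


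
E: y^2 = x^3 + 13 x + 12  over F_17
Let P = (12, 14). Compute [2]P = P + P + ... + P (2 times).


k = 2 = 10_2 (binary, LSB first: 01)
Double-and-add from P = (12, 14):
  bit 0 = 0: acc unchanged = O
  bit 1 = 1: acc = O + (6, 0) = (6, 0)

2P = (6, 0)


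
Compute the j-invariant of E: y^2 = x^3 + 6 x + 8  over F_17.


Delta = -16(4 a^3 + 27 b^2) mod 17 = 8
-1728 * (4 a)^3 = -1728 * (4*6)^3 mod 17 = 1
j = 1 * 8^(-1) mod 17 = 15

j = 15 (mod 17)


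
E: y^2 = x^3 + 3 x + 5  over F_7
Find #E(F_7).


For each x in F_7, count y with y^2 = x^3 + 3 x + 5 mod 7:
  x = 1: RHS = 2, y in [3, 4]  -> 2 point(s)
  x = 4: RHS = 4, y in [2, 5]  -> 2 point(s)
  x = 6: RHS = 1, y in [1, 6]  -> 2 point(s)
Affine points: 6. Add the point at infinity: total = 7.

#E(F_7) = 7


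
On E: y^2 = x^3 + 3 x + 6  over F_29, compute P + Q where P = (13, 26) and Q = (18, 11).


P != Q, so use the chord formula.
s = (y2 - y1) / (x2 - x1) = (14) / (5) mod 29 = 26
x3 = s^2 - x1 - x2 mod 29 = 26^2 - 13 - 18 = 7
y3 = s (x1 - x3) - y1 mod 29 = 26 * (13 - 7) - 26 = 14

P + Q = (7, 14)


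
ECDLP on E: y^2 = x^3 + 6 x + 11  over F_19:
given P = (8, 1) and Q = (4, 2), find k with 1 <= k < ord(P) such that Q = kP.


Enumerate multiples of P until we hit Q = (4, 2):
  1P = (8, 1)
  2P = (0, 12)
  3P = (12, 14)
  4P = (6, 15)
  5P = (16, 17)
  6P = (18, 17)
  7P = (10, 11)
  8P = (7, 4)
  9P = (13, 14)
  10P = (4, 17)
  11P = (4, 2)
Match found at i = 11.

k = 11


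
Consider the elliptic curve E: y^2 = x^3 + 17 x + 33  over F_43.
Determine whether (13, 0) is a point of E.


Check whether y^2 = x^3 + 17 x + 33 (mod 43) for (x, y) = (13, 0).
LHS: y^2 = 0^2 mod 43 = 0
RHS: x^3 + 17 x + 33 = 13^3 + 17*13 + 33 mod 43 = 0
LHS = RHS

Yes, on the curve


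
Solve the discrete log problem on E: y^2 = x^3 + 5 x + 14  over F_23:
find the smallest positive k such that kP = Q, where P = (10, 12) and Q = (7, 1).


Enumerate multiples of P until we hit Q = (7, 1):
  1P = (10, 12)
  2P = (16, 21)
  3P = (5, 7)
  4P = (9, 12)
  5P = (4, 11)
  6P = (2, 20)
  7P = (12, 13)
  8P = (7, 1)
Match found at i = 8.

k = 8


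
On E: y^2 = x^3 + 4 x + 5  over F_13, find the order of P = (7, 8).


Compute successive multiples of P until we hit O:
  1P = (7, 8)
  2P = (9, 4)
  3P = (1, 6)
  4P = (8, 9)
  5P = (12, 0)
  6P = (8, 4)
  7P = (1, 7)
  8P = (9, 9)
  ... (continuing to 10P)
  10P = O

ord(P) = 10


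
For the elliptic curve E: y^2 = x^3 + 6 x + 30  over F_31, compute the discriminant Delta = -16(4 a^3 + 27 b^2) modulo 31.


4 a^3 + 27 b^2 = 4*6^3 + 27*30^2 = 864 + 24300 = 25164
Delta = -16 * (25164) = -402624
Delta mod 31 = 4

Delta = 4 (mod 31)


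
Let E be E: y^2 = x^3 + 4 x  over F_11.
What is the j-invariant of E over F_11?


Delta = -16(4 a^3 + 27 b^2) mod 11 = 7
-1728 * (4 a)^3 = -1728 * (4*4)^3 mod 11 = 7
j = 7 * 7^(-1) mod 11 = 1

j = 1 (mod 11)


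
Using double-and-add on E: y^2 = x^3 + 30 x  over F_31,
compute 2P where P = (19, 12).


k = 2 = 10_2 (binary, LSB first: 01)
Double-and-add from P = (19, 12):
  bit 0 = 0: acc unchanged = O
  bit 1 = 1: acc = O + (9, 10) = (9, 10)

2P = (9, 10)


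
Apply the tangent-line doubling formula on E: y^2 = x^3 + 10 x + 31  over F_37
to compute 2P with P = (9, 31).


Doubling: s = (3 x1^2 + a) / (2 y1)
s = (3*9^2 + 10) / (2*31) mod 37 = 19
x3 = s^2 - 2 x1 mod 37 = 19^2 - 2*9 = 10
y3 = s (x1 - x3) - y1 mod 37 = 19 * (9 - 10) - 31 = 24

2P = (10, 24)


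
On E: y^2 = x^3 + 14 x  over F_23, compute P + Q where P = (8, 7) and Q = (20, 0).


P != Q, so use the chord formula.
s = (y2 - y1) / (x2 - x1) = (16) / (12) mod 23 = 9
x3 = s^2 - x1 - x2 mod 23 = 9^2 - 8 - 20 = 7
y3 = s (x1 - x3) - y1 mod 23 = 9 * (8 - 7) - 7 = 2

P + Q = (7, 2)


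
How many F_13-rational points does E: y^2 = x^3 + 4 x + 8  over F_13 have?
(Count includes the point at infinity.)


For each x in F_13, count y with y^2 = x^3 + 4 x + 8 mod 13:
  x = 1: RHS = 0, y in [0]  -> 1 point(s)
  x = 4: RHS = 10, y in [6, 7]  -> 2 point(s)
  x = 5: RHS = 10, y in [6, 7]  -> 2 point(s)
  x = 6: RHS = 1, y in [1, 12]  -> 2 point(s)
  x = 12: RHS = 3, y in [4, 9]  -> 2 point(s)
Affine points: 9. Add the point at infinity: total = 10.

#E(F_13) = 10


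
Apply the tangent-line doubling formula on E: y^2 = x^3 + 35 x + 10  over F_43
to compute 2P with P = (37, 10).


Doubling: s = (3 x1^2 + a) / (2 y1)
s = (3*37^2 + 35) / (2*10) mod 43 = 5
x3 = s^2 - 2 x1 mod 43 = 5^2 - 2*37 = 37
y3 = s (x1 - x3) - y1 mod 43 = 5 * (37 - 37) - 10 = 33

2P = (37, 33)


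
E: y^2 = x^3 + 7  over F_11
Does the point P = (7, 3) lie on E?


Check whether y^2 = x^3 + 0 x + 7 (mod 11) for (x, y) = (7, 3).
LHS: y^2 = 3^2 mod 11 = 9
RHS: x^3 + 0 x + 7 = 7^3 + 0*7 + 7 mod 11 = 9
LHS = RHS

Yes, on the curve


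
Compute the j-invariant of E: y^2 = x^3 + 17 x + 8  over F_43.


Delta = -16(4 a^3 + 27 b^2) mod 43 = 28
-1728 * (4 a)^3 = -1728 * (4*17)^3 mod 43 = 1
j = 1 * 28^(-1) mod 43 = 20

j = 20 (mod 43)


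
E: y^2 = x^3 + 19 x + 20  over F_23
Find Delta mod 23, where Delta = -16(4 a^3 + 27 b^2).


4 a^3 + 27 b^2 = 4*19^3 + 27*20^2 = 27436 + 10800 = 38236
Delta = -16 * (38236) = -611776
Delta mod 23 = 1

Delta = 1 (mod 23)


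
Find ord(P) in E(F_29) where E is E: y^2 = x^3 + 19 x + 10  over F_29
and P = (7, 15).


Compute successive multiples of P until we hit O:
  1P = (7, 15)
  2P = (21, 10)
  3P = (14, 2)
  4P = (15, 4)
  5P = (3, 23)
  6P = (23, 17)
  7P = (4, 18)
  8P = (19, 26)
  ... (continuing to 35P)
  35P = O

ord(P) = 35


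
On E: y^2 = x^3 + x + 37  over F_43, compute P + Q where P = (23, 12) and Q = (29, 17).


P != Q, so use the chord formula.
s = (y2 - y1) / (x2 - x1) = (5) / (6) mod 43 = 8
x3 = s^2 - x1 - x2 mod 43 = 8^2 - 23 - 29 = 12
y3 = s (x1 - x3) - y1 mod 43 = 8 * (23 - 12) - 12 = 33

P + Q = (12, 33)


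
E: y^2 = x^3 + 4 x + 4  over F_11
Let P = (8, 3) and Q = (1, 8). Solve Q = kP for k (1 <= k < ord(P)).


Enumerate multiples of P until we hit Q = (1, 8):
  1P = (8, 3)
  2P = (0, 9)
  3P = (7, 10)
  4P = (1, 3)
  5P = (2, 8)
  6P = (2, 3)
  7P = (1, 8)
Match found at i = 7.

k = 7


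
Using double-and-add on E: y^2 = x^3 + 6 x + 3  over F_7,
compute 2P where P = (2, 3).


k = 2 = 10_2 (binary, LSB first: 01)
Double-and-add from P = (2, 3):
  bit 0 = 0: acc unchanged = O
  bit 1 = 1: acc = O + (5, 2) = (5, 2)

2P = (5, 2)


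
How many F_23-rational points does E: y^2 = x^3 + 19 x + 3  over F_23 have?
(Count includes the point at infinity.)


For each x in F_23, count y with y^2 = x^3 + 19 x + 3 mod 23:
  x = 0: RHS = 3, y in [7, 16]  -> 2 point(s)
  x = 1: RHS = 0, y in [0]  -> 1 point(s)
  x = 2: RHS = 3, y in [7, 16]  -> 2 point(s)
  x = 3: RHS = 18, y in [8, 15]  -> 2 point(s)
  x = 5: RHS = 16, y in [4, 19]  -> 2 point(s)
  x = 8: RHS = 0, y in [0]  -> 1 point(s)
  x = 9: RHS = 6, y in [11, 12]  -> 2 point(s)
  x = 11: RHS = 2, y in [5, 18]  -> 2 point(s)
  x = 12: RHS = 4, y in [2, 21]  -> 2 point(s)
  x = 13: RHS = 9, y in [3, 20]  -> 2 point(s)
  x = 14: RHS = 0, y in [0]  -> 1 point(s)
  x = 15: RHS = 6, y in [11, 12]  -> 2 point(s)
  x = 17: RHS = 18, y in [8, 15]  -> 2 point(s)
  x = 18: RHS = 13, y in [6, 17]  -> 2 point(s)
  x = 19: RHS = 1, y in [1, 22]  -> 2 point(s)
  x = 21: RHS = 3, y in [7, 16]  -> 2 point(s)
  x = 22: RHS = 6, y in [11, 12]  -> 2 point(s)
Affine points: 31. Add the point at infinity: total = 32.

#E(F_23) = 32


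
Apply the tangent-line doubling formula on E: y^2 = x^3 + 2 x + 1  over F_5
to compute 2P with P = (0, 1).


Doubling: s = (3 x1^2 + a) / (2 y1)
s = (3*0^2 + 2) / (2*1) mod 5 = 1
x3 = s^2 - 2 x1 mod 5 = 1^2 - 2*0 = 1
y3 = s (x1 - x3) - y1 mod 5 = 1 * (0 - 1) - 1 = 3

2P = (1, 3)


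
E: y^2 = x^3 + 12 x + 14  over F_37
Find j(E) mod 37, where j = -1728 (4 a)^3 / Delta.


Delta = -16(4 a^3 + 27 b^2) mod 37 = 22
-1728 * (4 a)^3 = -1728 * (4*12)^3 mod 37 = 26
j = 26 * 22^(-1) mod 37 = 18

j = 18 (mod 37)


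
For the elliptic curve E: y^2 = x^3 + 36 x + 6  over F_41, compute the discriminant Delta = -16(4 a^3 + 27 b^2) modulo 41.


4 a^3 + 27 b^2 = 4*36^3 + 27*6^2 = 186624 + 972 = 187596
Delta = -16 * (187596) = -3001536
Delta mod 41 = 33

Delta = 33 (mod 41)


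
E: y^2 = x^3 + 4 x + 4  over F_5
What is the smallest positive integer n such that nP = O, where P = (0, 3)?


Compute successive multiples of P until we hit O:
  1P = (0, 3)
  2P = (1, 3)
  3P = (4, 2)
  4P = (2, 0)
  5P = (4, 3)
  6P = (1, 2)
  7P = (0, 2)
  8P = O

ord(P) = 8


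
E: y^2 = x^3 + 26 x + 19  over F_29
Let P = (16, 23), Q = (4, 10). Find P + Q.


P != Q, so use the chord formula.
s = (y2 - y1) / (x2 - x1) = (16) / (17) mod 29 = 18
x3 = s^2 - x1 - x2 mod 29 = 18^2 - 16 - 4 = 14
y3 = s (x1 - x3) - y1 mod 29 = 18 * (16 - 14) - 23 = 13

P + Q = (14, 13)


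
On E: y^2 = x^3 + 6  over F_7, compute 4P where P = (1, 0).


k = 4 = 100_2 (binary, LSB first: 001)
Double-and-add from P = (1, 0):
  bit 0 = 0: acc unchanged = O
  bit 1 = 0: acc unchanged = O
  bit 2 = 1: acc = O + O = O

4P = O


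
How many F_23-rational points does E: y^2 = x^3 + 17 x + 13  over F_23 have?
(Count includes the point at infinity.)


For each x in F_23, count y with y^2 = x^3 + 17 x + 13 mod 23:
  x = 0: RHS = 13, y in [6, 17]  -> 2 point(s)
  x = 1: RHS = 8, y in [10, 13]  -> 2 point(s)
  x = 2: RHS = 9, y in [3, 20]  -> 2 point(s)
  x = 5: RHS = 16, y in [4, 19]  -> 2 point(s)
  x = 6: RHS = 9, y in [3, 20]  -> 2 point(s)
  x = 11: RHS = 13, y in [6, 17]  -> 2 point(s)
  x = 12: RHS = 13, y in [6, 17]  -> 2 point(s)
  x = 13: RHS = 16, y in [4, 19]  -> 2 point(s)
  x = 15: RHS = 9, y in [3, 20]  -> 2 point(s)
  x = 20: RHS = 4, y in [2, 21]  -> 2 point(s)
  x = 22: RHS = 18, y in [8, 15]  -> 2 point(s)
Affine points: 22. Add the point at infinity: total = 23.

#E(F_23) = 23


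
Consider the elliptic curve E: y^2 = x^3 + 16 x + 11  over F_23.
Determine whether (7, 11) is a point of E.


Check whether y^2 = x^3 + 16 x + 11 (mod 23) for (x, y) = (7, 11).
LHS: y^2 = 11^2 mod 23 = 6
RHS: x^3 + 16 x + 11 = 7^3 + 16*7 + 11 mod 23 = 6
LHS = RHS

Yes, on the curve


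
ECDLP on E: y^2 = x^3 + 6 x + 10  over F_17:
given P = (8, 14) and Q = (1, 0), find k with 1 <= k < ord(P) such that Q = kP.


Enumerate multiples of P until we hit Q = (1, 0):
  1P = (8, 14)
  2P = (2, 9)
  3P = (11, 9)
  4P = (14, 13)
  5P = (4, 8)
  6P = (3, 2)
  7P = (7, 2)
  8P = (10, 13)
  9P = (12, 5)
  10P = (1, 0)
Match found at i = 10.

k = 10


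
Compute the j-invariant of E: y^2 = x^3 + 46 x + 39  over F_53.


Delta = -16(4 a^3 + 27 b^2) mod 53 = 32
-1728 * (4 a)^3 = -1728 * (4*46)^3 mod 53 = 2
j = 2 * 32^(-1) mod 53 = 10

j = 10 (mod 53)


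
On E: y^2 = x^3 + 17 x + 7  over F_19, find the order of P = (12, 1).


Compute successive multiples of P until we hit O:
  1P = (12, 1)
  2P = (12, 18)
  3P = O

ord(P) = 3


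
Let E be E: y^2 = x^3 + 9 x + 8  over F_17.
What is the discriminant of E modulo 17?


4 a^3 + 27 b^2 = 4*9^3 + 27*8^2 = 2916 + 1728 = 4644
Delta = -16 * (4644) = -74304
Delta mod 17 = 3

Delta = 3 (mod 17)


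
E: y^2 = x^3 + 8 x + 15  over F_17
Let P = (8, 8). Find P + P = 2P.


Doubling: s = (3 x1^2 + a) / (2 y1)
s = (3*8^2 + 8) / (2*8) mod 17 = 4
x3 = s^2 - 2 x1 mod 17 = 4^2 - 2*8 = 0
y3 = s (x1 - x3) - y1 mod 17 = 4 * (8 - 0) - 8 = 7

2P = (0, 7)
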